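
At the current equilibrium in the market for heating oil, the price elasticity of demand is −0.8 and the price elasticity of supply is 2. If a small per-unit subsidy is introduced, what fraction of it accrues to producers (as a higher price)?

For a small subsidy around the equilibrium, the benefit split depends on the relative slopes, which at a point are proportional to the elasticities.
Buyer share = εs/(εs + |εd|) = 2/(2 + 0.8) = 5/7; seller share = |εd|/(εs + |εd|) = 2/7.
So producers capture 2/7 of the subsidy.

Producer share = 2/7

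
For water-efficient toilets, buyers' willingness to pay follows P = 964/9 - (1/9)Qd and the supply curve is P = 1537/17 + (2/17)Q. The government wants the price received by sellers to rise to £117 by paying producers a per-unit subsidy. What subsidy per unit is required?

Required subsidy s = £35 per unit

At a seller price of 117, quantity supplied is -768.5 + 8.5·117 = 226.
Buyers absorb 226 only when they pay Pb = 964/9 − (1/9)·226 = 82.
s = Ps − Pb = 117 − 82 = 35.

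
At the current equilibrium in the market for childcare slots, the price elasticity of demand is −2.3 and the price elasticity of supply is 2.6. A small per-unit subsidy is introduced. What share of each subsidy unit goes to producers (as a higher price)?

Producer share = 23/49

For a small subsidy around the equilibrium, the benefit split depends on the relative slopes, which at a point are proportional to the elasticities.
Buyer share = εs/(εs + |εd|) = 2.6/(2.6 + 2.3) = 26/49; seller share = |εd|/(εs + |εd|) = 23/49.
So producers capture 23/49 of the subsidy.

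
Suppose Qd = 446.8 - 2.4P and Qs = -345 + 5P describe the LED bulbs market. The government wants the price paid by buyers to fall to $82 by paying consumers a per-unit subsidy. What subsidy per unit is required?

At a buyer price of 82, quantity demanded is 446.8 − 2.4·82 = 250.
Sellers supply 250 only when they receive Ps with -345 + 5·Ps = 250, i.e. Ps = 119.
s = Ps − Pb = 119 − 82 = 37.

Required subsidy s = $37 per unit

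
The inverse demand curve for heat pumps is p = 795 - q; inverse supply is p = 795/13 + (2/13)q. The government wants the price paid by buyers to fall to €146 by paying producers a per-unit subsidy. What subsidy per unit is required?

Required subsidy s = €15 per unit

At a buyer price of 146, quantity demanded is 795 − 1·146 = 649.
Sellers supply 649 only when they receive ps = 795/13 + (2/13)·649 = 161.
s = ps − pb = 161 − 146 = 15.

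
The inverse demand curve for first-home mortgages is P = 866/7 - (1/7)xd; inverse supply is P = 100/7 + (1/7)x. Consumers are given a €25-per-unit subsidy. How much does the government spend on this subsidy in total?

Government cost = €11762.5

Pre-subsidy: 866/7 - (1/7)x = 100/7 + (1/7)x gives x* = 383 and P* = 69.
With the rebate, buyers effectively pay Pb = Ps − 25, where Ps is the price sellers receive.
On the curves, Pb = 866/7 - (1/7)x and Ps = 100/7 + (1/7)x; the wedge Ps − Pb = 25 gives 100/7 + (1/7)x − (866/7 - (1/7)x) = 25, so x' = 470.5.
Then Pb = 866/7 − (1/7)·470.5 = 56.5 and Ps = 100/7 + (1/7)·470.5 = 81.5.
Government outlay = subsidy × quantity = 25 × 470.5 = 11762.5.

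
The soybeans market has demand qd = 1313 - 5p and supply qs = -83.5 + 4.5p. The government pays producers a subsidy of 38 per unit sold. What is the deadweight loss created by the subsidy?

Pre-subsidy: 1313 - 5p = -83.5 + 4.5p gives p* = 147, q* = 578.
With the subsidy, sellers receive ps = pb + 38 for each unit, where pb is the price buyers pay.
Supply in terms of pb becomes qs = -83.5 + 4.5(pb + 38) = 87.5 + 4.5pb. Setting this equal to demand: 1313 - 5pb = 87.5 + 4.5pb, so pb = 129.
Sellers receive ps = 129 + 38 = 167; q' = 1313 − 5·129 = 668.
The subsidy expands output by 668 − 578 = 90 past the efficient level; on those units the gap between marginal cost and willingness to pay runs from 0 up to 38.
DWL = ½ × 38 × 90 = 1710.

Deadweight loss = 1710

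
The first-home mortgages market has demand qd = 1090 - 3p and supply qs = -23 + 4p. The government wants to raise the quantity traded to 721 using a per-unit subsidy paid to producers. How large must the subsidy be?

At q = 721, invert demand for the buyer price: pb = (1090 − 721)/3 = 123; invert supply for the seller price: ps = (721 − (-23))/4 = 186.
The subsidy must fill the gap: s = ps − pb = 186 − 123 = 63.

Required subsidy s = 63 per unit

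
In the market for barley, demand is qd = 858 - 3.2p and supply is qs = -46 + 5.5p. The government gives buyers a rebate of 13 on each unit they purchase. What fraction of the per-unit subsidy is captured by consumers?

Consumer share = 55/87

Pre-subsidy: 858 - 3.2p = -46 + 5.5p gives p* = 9040/87, q* = 45718/87.
With the rebate, buyers effectively pay pb = ps − 13, where ps is the price sellers receive.
Demand in terms of ps becomes qd = 858 − 3.2(ps − 13) = 899.6 - 3.2ps. Setting this equal to supply: 899.6 - 3.2ps = -46 + 5.5ps, so ps = 3152/29.
Buyers pay pb = 3152/29 − 13 = 2775/29; q' = -46 + 5.5·(3152/29) = 16002/29.
Buyers' price falls by p* − pb = 9040/87 − 2775/29 = 715/87; sellers' price rises by ps − p* = 3152/29 − 9040/87 = 416/87.
So consumers capture (715/87)/13 = 55/87 of each unit of subsidy.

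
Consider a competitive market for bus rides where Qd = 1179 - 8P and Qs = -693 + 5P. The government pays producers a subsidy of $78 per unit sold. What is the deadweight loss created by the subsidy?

Deadweight loss = $9360

Pre-subsidy: 1179 - 8P = -693 + 5P gives P* = 144, Q* = 27.
With the subsidy, sellers receive Ps = Pb + 78 for each unit, where Pb is the price buyers pay.
Supply in terms of Pb becomes Qs = -693 + 5(Pb + 78) = -303 + 5Pb. Setting this equal to demand: 1179 - 8Pb = -303 + 5Pb, so Pb = 114.
Sellers receive Ps = 114 + 78 = 192; Q' = 1179 − 8·114 = 267.
The subsidy expands output by 267 − 27 = 240 past the efficient level; on those units the gap between marginal cost and willingness to pay runs from 0 up to 78.
DWL = ½ × 78 × 240 = 9360.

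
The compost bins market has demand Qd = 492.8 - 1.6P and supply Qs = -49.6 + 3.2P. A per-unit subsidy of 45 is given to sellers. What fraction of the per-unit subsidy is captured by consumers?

Pre-subsidy: 492.8 - 1.6P = -49.6 + 3.2P gives P* = 113, Q* = 312.
With the subsidy, sellers receive Ps = Pb + 45 for each unit, where Pb is the price buyers pay.
Supply in terms of Pb becomes Qs = -49.6 + 3.2(Pb + 45) = 94.4 + 3.2Pb. Setting this equal to demand: 492.8 - 1.6Pb = 94.4 + 3.2Pb, so Pb = 83.
Sellers receive Ps = 83 + 45 = 128; Q' = 492.8 − 1.6·83 = 360.
Buyers' price falls by P* − Pb = 113 − 83 = 30; sellers' price rises by Ps − P* = 128 − 113 = 15.
So consumers capture 30/45 = 2/3 of each unit of subsidy.

Consumer share = 2/3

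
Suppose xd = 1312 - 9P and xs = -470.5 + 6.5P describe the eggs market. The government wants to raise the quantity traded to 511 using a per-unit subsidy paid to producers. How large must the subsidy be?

Required subsidy s = 62 per unit

At x = 511, invert demand for the buyer price: Pb = (1312 − 511)/9 = 89; invert supply for the seller price: Ps = (511 − (-470.5))/6.5 = 151.
The subsidy must fill the gap: s = Ps − Pb = 151 − 89 = 62.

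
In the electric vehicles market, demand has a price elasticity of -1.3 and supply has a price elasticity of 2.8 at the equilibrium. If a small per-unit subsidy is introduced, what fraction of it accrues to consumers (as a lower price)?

For a small subsidy around the equilibrium, the benefit split depends on the relative slopes, which at a point are proportional to the elasticities.
Buyer share = εs/(εs + |εd|) = 2.8/(2.8 + 1.3) = 28/41; seller share = |εd|/(εs + |εd|) = 13/41.

Consumer share = 28/41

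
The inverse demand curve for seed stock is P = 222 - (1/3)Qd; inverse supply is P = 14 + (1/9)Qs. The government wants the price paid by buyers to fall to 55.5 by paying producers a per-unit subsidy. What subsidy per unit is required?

Required subsidy s = 14 per unit

At a buyer price of 55.5, quantity demanded is 666 − 3·55.5 = 499.5.
Sellers supply 499.5 only when they receive Ps = 14 + (1/9)·499.5 = 69.5.
s = Ps − Pb = 69.5 − 55.5 = 14.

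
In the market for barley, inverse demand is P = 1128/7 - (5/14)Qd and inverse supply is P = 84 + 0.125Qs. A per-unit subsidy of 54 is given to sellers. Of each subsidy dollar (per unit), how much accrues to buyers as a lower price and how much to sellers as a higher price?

Buyers gain 40 per unit; sellers gain 14 per unit

Pre-subsidy: 1128/7 - (5/14)Q = 84 + 0.125Q gives Q* = 160 and P* = 104.
With the subsidy, sellers receive Ps = Pb + 54 for each unit, where Pb is the price buyers pay.
On the curves, Pb = 1128/7 - (5/14)Q and Ps = 84 + 0.125Q; the wedge Ps − Pb = 54 gives 84 + 0.125Q − (1128/7 - (5/14)Q) = 54, so Q' = 272.
Then Pb = 1128/7 − (5/14)·272 = 64 and Ps = 84 + 0.125·272 = 118.
Buyers' price falls by P* − Pb = 104 − 64 = 40; sellers' price rises by Ps − P* = 118 − 104 = 14.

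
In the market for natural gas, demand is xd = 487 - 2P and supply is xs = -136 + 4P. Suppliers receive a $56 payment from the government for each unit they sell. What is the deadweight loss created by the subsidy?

Pre-subsidy: 487 - 2P = -136 + 4P gives P* = 623/6, x* = 838/3.
With the subsidy, sellers receive Ps = Pb + 56 for each unit, where Pb is the price buyers pay.
Supply in terms of Pb becomes xs = -136 + 4(Pb + 56) = 88 + 4Pb. Setting this equal to demand: 487 - 2Pb = 88 + 4Pb, so Pb = 66.5.
Sellers receive Ps = 66.5 + 56 = 122.5; x' = 487 − 2·66.5 = 354.
The subsidy expands output by 354 − 838/3 = 224/3 past the efficient level; on those units the gap between marginal cost and willingness to pay runs from 0 up to 56.
DWL = ½ × 56 × 224/3 = 6272/3.

Deadweight loss = 6272/3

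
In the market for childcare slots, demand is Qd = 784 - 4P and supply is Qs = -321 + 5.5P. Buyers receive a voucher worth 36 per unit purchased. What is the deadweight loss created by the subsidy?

Pre-subsidy: 784 - 4P = -321 + 5.5P gives P* = 2210/19, Q* = 6056/19.
With the rebate, buyers effectively pay Pb = Ps − 36, where Ps is the price sellers receive.
Demand in terms of Ps becomes Qd = 784 − 4(Ps − 36) = 928 - 4Ps. Setting this equal to supply: 928 - 4Ps = -321 + 5.5Ps, so Ps = 2498/19.
Buyers pay Pb = 2498/19 − 36 = 1814/19; Q' = -321 + 5.5·(2498/19) = 7640/19.
The subsidy expands output by 7640/19 − 6056/19 = 1584/19 past the efficient level; on those units the gap between marginal cost and willingness to pay runs from 0 up to 36.
DWL = ½ × 36 × 1584/19 = 28512/19.

Deadweight loss = 28512/19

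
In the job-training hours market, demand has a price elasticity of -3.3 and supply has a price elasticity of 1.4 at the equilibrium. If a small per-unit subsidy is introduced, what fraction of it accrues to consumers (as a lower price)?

Consumer share = 14/47

For a small subsidy around the equilibrium, the benefit split depends on the relative slopes, which at a point are proportional to the elasticities.
Buyer share = εs/(εs + |εd|) = 1.4/(1.4 + 3.3) = 14/47; seller share = |εd|/(εs + |εd|) = 33/47.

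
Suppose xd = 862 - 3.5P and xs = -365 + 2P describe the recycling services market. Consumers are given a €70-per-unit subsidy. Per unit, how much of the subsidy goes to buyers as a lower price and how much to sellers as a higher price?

Pre-subsidy: 862 - 3.5P = -365 + 2P gives P* = 2454/11, x* = 893/11.
With the rebate, buyers effectively pay Pb = Ps − 70, where Ps is the price sellers receive.
Demand in terms of Ps becomes xd = 862 − 3.5(Ps − 70) = 1107 - 3.5Ps. Setting this equal to supply: 1107 - 3.5Ps = -365 + 2Ps, so Ps = 2944/11.
Buyers pay Pb = 2944/11 − 70 = 2174/11; x' = -365 + 2·(2944/11) = 1873/11.
Buyers' price falls by P* − Pb = 2454/11 − 2174/11 = 280/11; sellers' price rises by Ps − P* = 2944/11 − 2454/11 = 490/11.

Buyers gain 280/11 per unit; sellers gain 490/11 per unit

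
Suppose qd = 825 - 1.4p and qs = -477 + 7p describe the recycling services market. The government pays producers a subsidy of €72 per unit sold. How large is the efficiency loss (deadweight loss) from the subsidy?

Deadweight loss = €3024

Pre-subsidy: 825 - 1.4p = -477 + 7p gives p* = 155, q* = 608.
With the subsidy, sellers receive ps = pb + 72 for each unit, where pb is the price buyers pay.
Supply in terms of pb becomes qs = -477 + 7(pb + 72) = 27 + 7pb. Setting this equal to demand: 825 - 1.4pb = 27 + 7pb, so pb = 95.
Sellers receive ps = 95 + 72 = 167; q' = 825 − 1.4·95 = 692.
The subsidy expands output by 692 − 608 = 84 past the efficient level; on those units the gap between marginal cost and willingness to pay runs from 0 up to 72.
DWL = ½ × 72 × 84 = 3024.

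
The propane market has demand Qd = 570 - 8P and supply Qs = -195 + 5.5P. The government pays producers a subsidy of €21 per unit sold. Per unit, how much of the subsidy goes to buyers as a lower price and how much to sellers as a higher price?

Pre-subsidy: 570 - 8P = -195 + 5.5P gives P* = 170/3, Q* = 350/3.
With the subsidy, sellers receive Ps = Pb + 21 for each unit, where Pb is the price buyers pay.
Supply in terms of Pb becomes Qs = -195 + 5.5(Pb + 21) = -79.5 + 5.5Pb. Setting this equal to demand: 570 - 8Pb = -79.5 + 5.5Pb, so Pb = 433/9.
Sellers receive Ps = 433/9 + 21 = 622/9; Q' = 570 − 8·(433/9) = 1666/9.
Buyers' price falls by P* − Pb = 170/3 − 433/9 = 77/9; sellers' price rises by Ps − P* = 622/9 − 170/3 = 112/9.

Buyers gain 77/9 per unit; sellers gain 112/9 per unit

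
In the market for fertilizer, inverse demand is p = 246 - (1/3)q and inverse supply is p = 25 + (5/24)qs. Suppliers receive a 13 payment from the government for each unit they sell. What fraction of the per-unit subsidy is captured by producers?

Producer share = 5/13

Pre-subsidy: 246 - (1/3)q = 25 + (5/24)q gives q* = 408 and p* = 110.
With the subsidy, sellers receive ps = pb + 13 for each unit, where pb is the price buyers pay.
On the curves, pb = 246 - (1/3)q and ps = 25 + (5/24)q; the wedge ps − pb = 13 gives 25 + (5/24)q − (246 - (1/3)q) = 13, so q' = 432.
Then pb = 246 − (1/3)·432 = 102 and ps = 25 + (5/24)·432 = 115.
Buyers' price falls by p* − pb = 110 − 102 = 8; sellers' price rises by ps − p* = 115 − 110 = 5.
So producers capture 5/13 = 5/13 of each unit of subsidy.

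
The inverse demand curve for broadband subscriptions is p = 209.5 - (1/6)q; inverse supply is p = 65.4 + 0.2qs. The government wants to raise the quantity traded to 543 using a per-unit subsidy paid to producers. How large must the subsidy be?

Required subsidy s = 55 per unit

At q = 543, from the demand curve buyers pay pb = 209.5 − (1/6)·543 = 119; from the supply curve sellers need ps = 65.4 + 0.2·543 = 174.
The subsidy must fill the gap: s = ps − pb = 174 − 119 = 55.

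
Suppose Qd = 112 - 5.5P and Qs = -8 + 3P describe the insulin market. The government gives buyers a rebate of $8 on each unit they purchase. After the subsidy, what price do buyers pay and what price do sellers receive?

Pre-subsidy: 112 - 5.5P = -8 + 3P gives P* = 240/17, Q* = 584/17.
With the rebate, buyers effectively pay Pb = Ps − 8, where Ps is the price sellers receive.
Demand in terms of Ps becomes Qd = 112 − 5.5(Ps − 8) = 156 - 5.5Ps. Setting this equal to supply: 156 - 5.5Ps = -8 + 3Ps, so Ps = 328/17.
Buyers pay Pb = 328/17 − 8 = 192/17; Q' = -8 + 3·(328/17) = 848/17.

Buyers pay 192/17; sellers receive 328/17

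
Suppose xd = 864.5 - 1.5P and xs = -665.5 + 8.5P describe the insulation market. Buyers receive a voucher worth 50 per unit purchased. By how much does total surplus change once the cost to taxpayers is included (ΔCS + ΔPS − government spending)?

Net change in total surplus = -1593.75

Pre-subsidy: 864.5 - 1.5P = -665.5 + 8.5P gives P* = 153, x* = 635.
With the rebate, buyers effectively pay Pb = Ps − 50, where Ps is the price sellers receive.
Demand in terms of Ps becomes xd = 864.5 − 1.5(Ps − 50) = 939.5 - 1.5Ps. Setting this equal to supply: 939.5 - 1.5Ps = -665.5 + 8.5Ps, so Ps = 160.5.
Buyers pay Pb = 160.5 − 50 = 110.5; x' = -665.5 + 8.5·160.5 = 698.75.
ΔCS = ½(635 + 698.75)(153 − 110.5) = 28342.1875; ΔPS = ½(635 + 698.75)(160.5 − 153) = 5001.5625.
Government spending = 50 × 698.75 = 34937.5.
Net change = 28342.1875 + 5001.5625 − 34937.5 = -1593.75. The loss equals the DWL triangle ½·50·63.75.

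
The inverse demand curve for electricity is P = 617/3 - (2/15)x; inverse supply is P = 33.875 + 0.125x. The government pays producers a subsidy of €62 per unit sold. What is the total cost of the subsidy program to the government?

Pre-subsidy: 617/3 - (2/15)x = 33.875 + 0.125x gives x* = 665 and P* = 117.
With the subsidy, sellers receive Ps = Pb + 62 for each unit, where Pb is the price buyers pay.
On the curves, Pb = 617/3 - (2/15)x and Ps = 33.875 + 0.125x; the wedge Ps − Pb = 62 gives 33.875 + 0.125x − (617/3 - (2/15)x) = 62, so x' = 905.
Then Pb = 617/3 − (2/15)·905 = 85 and Ps = 33.875 + 0.125·905 = 147.
Government outlay = subsidy × quantity = 62 × 905 = 56110.

Government cost = €56110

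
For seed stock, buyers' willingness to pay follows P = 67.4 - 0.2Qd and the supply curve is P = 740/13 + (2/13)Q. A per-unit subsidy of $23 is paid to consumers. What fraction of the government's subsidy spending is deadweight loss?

Pre-subsidy: 67.4 - 0.2Q = 740/13 + (2/13)Q gives Q* = 681/23 and P* = 1414/23.
With the rebate, buyers effectively pay Pb = Ps − 23, where Ps is the price sellers receive.
On the curves, Pb = 67.4 - 0.2Q and Ps = 740/13 + (2/13)Q; the wedge Ps − Pb = 23 gives 740/13 + (2/13)Q − (67.4 - 0.2Q) = 23, so Q' = 2176/23.
Then Pb = 67.4 − 0.2·(2176/23) = 1115/23 and Ps = 740/13 + (2/13)·(2176/23) = 1644/23.
ΔCS = ½(681/23 + 2176/23)(1414/23 − 1115/23) = 37141/46; ΔPS = ½(681/23 + 2176/23)(1644/23 − 1414/23) = 14285/23.
Government spending = 23 × 2176/23 = 2176.
DWL = ½ × 23 × (2176/23 − 681/23) = 747.5; fraction = 747.5 / 2176 = 1495/4352.

DWL / government spending = 1495/4352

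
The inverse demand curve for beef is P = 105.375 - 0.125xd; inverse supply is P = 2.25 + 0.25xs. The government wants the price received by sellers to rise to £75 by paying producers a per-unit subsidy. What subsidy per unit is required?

Required subsidy s = £6 per unit

At a seller price of 75, quantity supplied is -9 + 4·75 = 291.
Buyers absorb 291 only when they pay Pb = 105.375 − 0.125·291 = 69.
s = Ps − Pb = 75 − 69 = 6.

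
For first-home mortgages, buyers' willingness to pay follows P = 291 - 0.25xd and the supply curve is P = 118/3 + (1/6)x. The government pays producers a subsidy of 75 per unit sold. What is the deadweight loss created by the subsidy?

Deadweight loss = 6750

Pre-subsidy: 291 - 0.25x = 118/3 + (1/6)x gives x* = 604 and P* = 140.
With the subsidy, sellers receive Ps = Pb + 75 for each unit, where Pb is the price buyers pay.
On the curves, Pb = 291 - 0.25x and Ps = 118/3 + (1/6)x; the wedge Ps − Pb = 75 gives 118/3 + (1/6)x − (291 - 0.25x) = 75, so x' = 784.
Then Pb = 291 − 0.25·784 = 95 and Ps = 118/3 + (1/6)·784 = 170.
The subsidy expands output by 784 − 604 = 180 past the efficient level; on those units the gap between marginal cost and willingness to pay runs from 0 up to 75.
DWL = ½ × 75 × 180 = 6750.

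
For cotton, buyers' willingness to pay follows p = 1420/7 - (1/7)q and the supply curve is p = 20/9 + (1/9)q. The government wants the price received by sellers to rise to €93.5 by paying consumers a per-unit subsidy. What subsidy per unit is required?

At a seller price of 93.5, quantity supplied is -20 + 9·93.5 = 821.5.
Buyers absorb 821.5 only when they pay pb = 1420/7 − (1/7)·821.5 = 85.5.
s = ps − pb = 93.5 − 85.5 = 8.

Required subsidy s = €8 per unit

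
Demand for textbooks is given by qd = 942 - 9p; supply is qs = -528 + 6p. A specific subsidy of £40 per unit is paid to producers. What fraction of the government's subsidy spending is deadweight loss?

DWL / government spending = 6/17

Pre-subsidy: 942 - 9p = -528 + 6p gives p* = 98, q* = 60.
With the subsidy, sellers receive ps = pb + 40 for each unit, where pb is the price buyers pay.
Supply in terms of pb becomes qs = -528 + 6(pb + 40) = -288 + 6pb. Setting this equal to demand: 942 - 9pb = -288 + 6pb, so pb = 82.
Sellers receive ps = 82 + 40 = 122; q' = 942 − 9·82 = 204.
ΔCS = ½(60 + 204)(98 − 82) = 2112; ΔPS = ½(60 + 204)(122 − 98) = 3168.
Government spending = 40 × 204 = 8160.
DWL = ½ × 40 × (204 − 60) = 2880; fraction = 2880 / 8160 = 6/17.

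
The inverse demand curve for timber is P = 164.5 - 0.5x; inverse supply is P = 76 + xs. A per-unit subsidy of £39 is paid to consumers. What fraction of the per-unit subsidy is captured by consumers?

Consumer share = 1/3

Pre-subsidy: 164.5 - 0.5x = 76 + x gives x* = 59 and P* = 135.
With the rebate, buyers effectively pay Pb = Ps − 39, where Ps is the price sellers receive.
On the curves, Pb = 164.5 - 0.5x and Ps = 76 + x; the wedge Ps − Pb = 39 gives 76 + x − (164.5 - 0.5x) = 39, so x' = 85.
Then Pb = 164.5 − 0.5·85 = 122 and Ps = 76 + 1·85 = 161.
Buyers' price falls by P* − Pb = 135 − 122 = 13; sellers' price rises by Ps − P* = 161 − 135 = 26.
So consumers capture 13/39 = 1/3 of each unit of subsidy.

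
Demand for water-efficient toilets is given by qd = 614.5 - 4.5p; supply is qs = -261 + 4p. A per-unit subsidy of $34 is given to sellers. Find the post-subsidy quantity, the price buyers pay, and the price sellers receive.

q' = 223; buyers pay $87; sellers receive $121

Pre-subsidy: 614.5 - 4.5p = -261 + 4p gives p* = 103, q* = 151.
With the subsidy, sellers receive ps = pb + 34 for each unit, where pb is the price buyers pay.
Supply in terms of pb becomes qs = -261 + 4(pb + 34) = -125 + 4pb. Setting this equal to demand: 614.5 - 4.5pb = -125 + 4pb, so pb = 87.
Sellers receive ps = 87 + 34 = 121; q' = 614.5 − 4.5·87 = 223.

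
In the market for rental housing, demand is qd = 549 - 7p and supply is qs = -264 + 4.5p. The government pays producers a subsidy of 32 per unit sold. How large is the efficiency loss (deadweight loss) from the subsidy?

Deadweight loss = 32256/23

Pre-subsidy: 549 - 7p = -264 + 4.5p gives p* = 1626/23, q* = 1245/23.
With the subsidy, sellers receive ps = pb + 32 for each unit, where pb is the price buyers pay.
Supply in terms of pb becomes qs = -264 + 4.5(pb + 32) = -120 + 4.5pb. Setting this equal to demand: 549 - 7pb = -120 + 4.5pb, so pb = 1338/23.
Sellers receive ps = 1338/23 + 32 = 2074/23; q' = 549 − 7·(1338/23) = 3261/23.
The subsidy expands output by 3261/23 − 1245/23 = 2016/23 past the efficient level; on those units the gap between marginal cost and willingness to pay runs from 0 up to 32.
DWL = ½ × 32 × 2016/23 = 32256/23.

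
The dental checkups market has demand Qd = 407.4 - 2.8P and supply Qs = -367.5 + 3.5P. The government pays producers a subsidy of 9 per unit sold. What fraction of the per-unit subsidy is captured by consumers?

Consumer share = 5/9

Pre-subsidy: 407.4 - 2.8P = -367.5 + 3.5P gives P* = 123, Q* = 63.
With the subsidy, sellers receive Ps = Pb + 9 for each unit, where Pb is the price buyers pay.
Supply in terms of Pb becomes Qs = -367.5 + 3.5(Pb + 9) = -336 + 3.5Pb. Setting this equal to demand: 407.4 - 2.8Pb = -336 + 3.5Pb, so Pb = 118.
Sellers receive Ps = 118 + 9 = 127; Q' = 407.4 − 2.8·118 = 77.
Buyers' price falls by P* − Pb = 123 − 118 = 5; sellers' price rises by Ps − P* = 127 − 123 = 4.
So consumers capture 5/9 = 5/9 of each unit of subsidy.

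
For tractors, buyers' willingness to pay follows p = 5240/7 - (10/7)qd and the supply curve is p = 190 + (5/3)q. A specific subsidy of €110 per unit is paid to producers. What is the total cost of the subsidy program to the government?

Government cost = €23760

Pre-subsidy: 5240/7 - (10/7)q = 190 + (5/3)q gives q* = 2346/13 and p* = 6380/13.
With the subsidy, sellers receive ps = pb + 110 for each unit, where pb is the price buyers pay.
On the curves, pb = 5240/7 - (10/7)q and ps = 190 + (5/3)q; the wedge ps − pb = 110 gives 190 + (5/3)q − (5240/7 - (10/7)q) = 110, so q' = 216.
Then pb = 5240/7 − (10/7)·216 = 440 and ps = 190 + (5/3)·216 = 550.
Government outlay = subsidy × quantity = 110 × 216 = 23760.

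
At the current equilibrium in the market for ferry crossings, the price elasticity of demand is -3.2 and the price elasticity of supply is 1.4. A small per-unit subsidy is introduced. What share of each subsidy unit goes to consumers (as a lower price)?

For a small subsidy around the equilibrium, the benefit split depends on the relative slopes, which at a point are proportional to the elasticities.
Buyer share = εs/(εs + |εd|) = 1.4/(1.4 + 3.2) = 7/23; seller share = |εd|/(εs + |εd|) = 16/23.

Consumer share = 7/23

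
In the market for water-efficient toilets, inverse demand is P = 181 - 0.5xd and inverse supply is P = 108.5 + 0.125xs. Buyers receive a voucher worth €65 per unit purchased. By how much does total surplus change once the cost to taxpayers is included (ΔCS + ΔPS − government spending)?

Pre-subsidy: 181 - 0.5x = 108.5 + 0.125x gives x* = 116 and P* = 123.
With the rebate, buyers effectively pay Pb = Ps − 65, where Ps is the price sellers receive.
On the curves, Pb = 181 - 0.5x and Ps = 108.5 + 0.125x; the wedge Ps − Pb = 65 gives 108.5 + 0.125x − (181 - 0.5x) = 65, so x' = 220.
Then Pb = 181 − 0.5·220 = 71 and Ps = 108.5 + 0.125·220 = 136.
ΔCS = ½(116 + 220)(123 − 71) = 8736; ΔPS = ½(116 + 220)(136 − 123) = 2184.
Government spending = 65 × 220 = 14300.
Net change = 8736 + 2184 − 14300 = -3380. The loss equals the DWL triangle ½·65·104.

Net change in total surplus = -€3380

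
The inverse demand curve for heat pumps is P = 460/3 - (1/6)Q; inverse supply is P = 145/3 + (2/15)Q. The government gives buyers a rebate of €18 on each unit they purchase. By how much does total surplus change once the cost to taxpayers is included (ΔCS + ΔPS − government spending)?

Net change in total surplus = -€540

Pre-subsidy: 460/3 - (1/6)Q = 145/3 + (2/15)Q gives Q* = 350 and P* = 95.
With the rebate, buyers effectively pay Pb = Ps − 18, where Ps is the price sellers receive.
On the curves, Pb = 460/3 - (1/6)Q and Ps = 145/3 + (2/15)Q; the wedge Ps − Pb = 18 gives 145/3 + (2/15)Q − (460/3 - (1/6)Q) = 18, so Q' = 410.
Then Pb = 460/3 − (1/6)·410 = 85 and Ps = 145/3 + (2/15)·410 = 103.
ΔCS = ½(350 + 410)(95 − 85) = 3800; ΔPS = ½(350 + 410)(103 − 95) = 3040.
Government spending = 18 × 410 = 7380.
Net change = 3800 + 3040 − 7380 = -540. The loss equals the DWL triangle ½·18·60.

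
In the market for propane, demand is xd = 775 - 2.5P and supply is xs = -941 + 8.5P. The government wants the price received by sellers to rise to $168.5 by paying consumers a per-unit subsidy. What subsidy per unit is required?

At a seller price of 168.5, quantity supplied is -941 + 8.5·168.5 = 491.25.
Buyers absorb 491.25 only when they pay Pb with 775 − 2.5·Pb = 491.25, i.e. Pb = 113.5.
s = Ps − Pb = 168.5 − 113.5 = 55.

Required subsidy s = $55 per unit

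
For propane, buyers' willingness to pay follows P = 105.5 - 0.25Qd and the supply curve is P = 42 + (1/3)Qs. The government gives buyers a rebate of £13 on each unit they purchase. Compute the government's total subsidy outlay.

Government cost = 11934/7

Pre-subsidy: 105.5 - 0.25Q = 42 + (1/3)Q gives Q* = 762/7 and P* = 548/7.
With the rebate, buyers effectively pay Pb = Ps − 13, where Ps is the price sellers receive.
On the curves, Pb = 105.5 - 0.25Q and Ps = 42 + (1/3)Q; the wedge Ps − Pb = 13 gives 42 + (1/3)Q − (105.5 - 0.25Q) = 13, so Q' = 918/7.
Then Pb = 105.5 − 0.25·(918/7) = 509/7 and Ps = 42 + (1/3)·(918/7) = 600/7.
Government outlay = subsidy × quantity = 13 × 918/7 = 11934/7.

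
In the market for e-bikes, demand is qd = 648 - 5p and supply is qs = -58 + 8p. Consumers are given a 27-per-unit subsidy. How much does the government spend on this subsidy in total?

Government cost = 161298/13

Pre-subsidy: 648 - 5p = -58 + 8p gives p* = 706/13, q* = 4894/13.
With the rebate, buyers effectively pay pb = ps − 27, where ps is the price sellers receive.
Demand in terms of ps becomes qd = 648 − 5(ps − 27) = 783 - 5ps. Setting this equal to supply: 783 - 5ps = -58 + 8ps, so ps = 841/13.
Buyers pay pb = 841/13 − 27 = 490/13; q' = -58 + 8·(841/13) = 5974/13.
Government outlay = subsidy × quantity = 27 × 5974/13 = 161298/13.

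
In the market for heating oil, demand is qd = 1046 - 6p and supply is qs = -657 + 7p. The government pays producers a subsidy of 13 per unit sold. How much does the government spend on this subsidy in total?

Pre-subsidy: 1046 - 6p = -657 + 7p gives p* = 131, q* = 260.
With the subsidy, sellers receive ps = pb + 13 for each unit, where pb is the price buyers pay.
Supply in terms of pb becomes qs = -657 + 7(pb + 13) = -566 + 7pb. Setting this equal to demand: 1046 - 6pb = -566 + 7pb, so pb = 124.
Sellers receive ps = 124 + 13 = 137; q' = 1046 − 6·124 = 302.
Government outlay = subsidy × quantity = 13 × 302 = 3926.

Government cost = 3926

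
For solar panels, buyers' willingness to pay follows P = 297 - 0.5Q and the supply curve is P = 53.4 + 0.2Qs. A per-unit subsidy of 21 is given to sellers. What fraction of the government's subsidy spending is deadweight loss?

DWL / government spending = 5/126

Pre-subsidy: 297 - 0.5Q = 53.4 + 0.2Q gives Q* = 348 and P* = 123.
With the subsidy, sellers receive Ps = Pb + 21 for each unit, where Pb is the price buyers pay.
On the curves, Pb = 297 - 0.5Q and Ps = 53.4 + 0.2Q; the wedge Ps − Pb = 21 gives 53.4 + 0.2Q − (297 - 0.5Q) = 21, so Q' = 378.
Then Pb = 297 − 0.5·378 = 108 and Ps = 53.4 + 0.2·378 = 129.
ΔCS = ½(348 + 378)(123 − 108) = 5445; ΔPS = ½(348 + 378)(129 − 123) = 2178.
Government spending = 21 × 378 = 7938.
DWL = ½ × 21 × (378 − 348) = 315; fraction = 315 / 7938 = 5/126.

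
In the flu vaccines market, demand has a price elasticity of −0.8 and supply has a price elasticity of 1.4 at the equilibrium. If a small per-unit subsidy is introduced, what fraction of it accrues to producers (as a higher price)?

For a small subsidy around the equilibrium, the benefit split depends on the relative slopes, which at a point are proportional to the elasticities.
Buyer share = εs/(εs + |εd|) = 1.4/(1.4 + 0.8) = 7/11; seller share = |εd|/(εs + |εd|) = 4/11.
So producers capture 4/11 of the subsidy.

Producer share = 4/11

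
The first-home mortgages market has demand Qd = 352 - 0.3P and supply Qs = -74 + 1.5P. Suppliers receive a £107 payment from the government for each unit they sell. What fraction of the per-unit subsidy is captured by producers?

Pre-subsidy: 352 - 0.3P = -74 + 1.5P gives P* = 710/3, Q* = 281.
With the subsidy, sellers receive Ps = Pb + 107 for each unit, where Pb is the price buyers pay.
Supply in terms of Pb becomes Qs = -74 + 1.5(Pb + 107) = 86.5 + 1.5Pb. Setting this equal to demand: 352 - 0.3Pb = 86.5 + 1.5Pb, so Pb = 147.5.
Sellers receive Ps = 147.5 + 107 = 254.5; Q' = 352 − 0.3·147.5 = 307.75.
Buyers' price falls by P* − Pb = 710/3 − 147.5 = 535/6; sellers' price rises by Ps − P* = 254.5 − 710/3 = 107/6.
So producers capture (107/6)/107 = 1/6 of each unit of subsidy.

Producer share = 1/6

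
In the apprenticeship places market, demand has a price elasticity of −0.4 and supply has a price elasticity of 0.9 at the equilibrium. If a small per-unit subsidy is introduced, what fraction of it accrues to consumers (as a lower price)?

Consumer share = 9/13

For a small subsidy around the equilibrium, the benefit split depends on the relative slopes, which at a point are proportional to the elasticities.
Buyer share = εs/(εs + |εd|) = 0.9/(0.9 + 0.4) = 9/13; seller share = |εd|/(εs + |εd|) = 4/13.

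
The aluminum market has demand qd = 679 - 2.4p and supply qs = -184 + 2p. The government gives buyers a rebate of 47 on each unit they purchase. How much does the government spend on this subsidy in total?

Government cost = 134185/11

Pre-subsidy: 679 - 2.4p = -184 + 2p gives p* = 4315/22, q* = 2291/11.
With the rebate, buyers effectively pay pb = ps − 47, where ps is the price sellers receive.
Demand in terms of ps becomes qd = 679 − 2.4(ps − 47) = 791.8 - 2.4ps. Setting this equal to supply: 791.8 - 2.4ps = -184 + 2ps, so ps = 4879/22.
Buyers pay pb = 4879/22 − 47 = 3845/22; q' = -184 + 2·(4879/22) = 2855/11.
Government outlay = subsidy × quantity = 47 × 2855/11 = 134185/11.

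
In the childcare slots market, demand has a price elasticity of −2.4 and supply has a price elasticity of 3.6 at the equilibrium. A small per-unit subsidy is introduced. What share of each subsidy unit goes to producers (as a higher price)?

Producer share = 0.4

For a small subsidy around the equilibrium, the benefit split depends on the relative slopes, which at a point are proportional to the elasticities.
Buyer share = εs/(εs + |εd|) = 3.6/(3.6 + 2.4) = 0.6; seller share = |εd|/(εs + |εd|) = 0.4.
So producers capture 0.4 of the subsidy.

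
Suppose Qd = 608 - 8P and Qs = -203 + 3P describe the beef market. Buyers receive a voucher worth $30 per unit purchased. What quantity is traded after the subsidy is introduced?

Q' = 920/11

Pre-subsidy: 608 - 8P = -203 + 3P gives P* = 811/11, Q* = 200/11.
With the rebate, buyers effectively pay Pb = Ps − 30, where Ps is the price sellers receive.
Demand in terms of Ps becomes Qd = 608 − 8(Ps − 30) = 848 - 8Ps. Setting this equal to supply: 848 - 8Ps = -203 + 3Ps, so Ps = 1051/11.
Buyers pay Pb = 1051/11 − 30 = 721/11; Q' = -203 + 3·(1051/11) = 920/11.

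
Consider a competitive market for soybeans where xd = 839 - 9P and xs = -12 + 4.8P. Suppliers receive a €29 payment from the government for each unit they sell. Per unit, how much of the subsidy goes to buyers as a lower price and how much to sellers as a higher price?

Pre-subsidy: 839 - 9P = -12 + 4.8P gives P* = 185/3, x* = 284.
With the subsidy, sellers receive Ps = Pb + 29 for each unit, where Pb is the price buyers pay.
Supply in terms of Pb becomes xs = -12 + 4.8(Pb + 29) = 127.2 + 4.8Pb. Setting this equal to demand: 839 - 9Pb = 127.2 + 4.8Pb, so Pb = 3559/69.
Sellers receive Ps = 3559/69 + 29 = 5560/69; x' = 839 − 9·(3559/69) = 8620/23.
Buyers' price falls by P* − Pb = 185/3 − 3559/69 = 232/23; sellers' price rises by Ps − P* = 5560/69 − 185/3 = 435/23.

Buyers gain 232/23 per unit; sellers gain 435/23 per unit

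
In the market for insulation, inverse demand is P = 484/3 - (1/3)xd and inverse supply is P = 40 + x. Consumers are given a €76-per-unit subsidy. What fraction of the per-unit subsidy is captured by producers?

Pre-subsidy: 484/3 - (1/3)x = 40 + x gives x* = 91 and P* = 131.
With the rebate, buyers effectively pay Pb = Ps − 76, where Ps is the price sellers receive.
On the curves, Pb = 484/3 - (1/3)x and Ps = 40 + x; the wedge Ps − Pb = 76 gives 40 + x − (484/3 - (1/3)x) = 76, so x' = 148.
Then Pb = 484/3 − (1/3)·148 = 112 and Ps = 40 + 1·148 = 188.
Buyers' price falls by P* − Pb = 131 − 112 = 19; sellers' price rises by Ps − P* = 188 − 131 = 57.
So producers capture 57/76 = 0.75 of each unit of subsidy.

Producer share = 0.75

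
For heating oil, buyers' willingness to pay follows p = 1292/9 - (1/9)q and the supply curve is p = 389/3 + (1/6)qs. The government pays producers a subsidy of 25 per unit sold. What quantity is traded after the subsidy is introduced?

q' = 140

Pre-subsidy: 1292/9 - (1/9)q = 389/3 + (1/6)q gives q* = 50 and p* = 138.
With the subsidy, sellers receive ps = pb + 25 for each unit, where pb is the price buyers pay.
On the curves, pb = 1292/9 - (1/9)q and ps = 389/3 + (1/6)q; the wedge ps − pb = 25 gives 389/3 + (1/6)q − (1292/9 - (1/9)q) = 25, so q' = 140.
Then pb = 1292/9 − (1/9)·140 = 128 and ps = 389/3 + (1/6)·140 = 153.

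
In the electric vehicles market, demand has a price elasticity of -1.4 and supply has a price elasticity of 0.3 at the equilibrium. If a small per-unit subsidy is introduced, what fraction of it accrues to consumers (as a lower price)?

Consumer share = 3/17

For a small subsidy around the equilibrium, the benefit split depends on the relative slopes, which at a point are proportional to the elasticities.
Buyer share = εs/(εs + |εd|) = 0.3/(0.3 + 1.4) = 3/17; seller share = |εd|/(εs + |εd|) = 14/17.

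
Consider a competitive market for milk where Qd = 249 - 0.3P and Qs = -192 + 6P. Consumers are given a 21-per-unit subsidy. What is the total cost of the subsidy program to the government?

Government cost = 4914

Pre-subsidy: 249 - 0.3P = -192 + 6P gives P* = 70, Q* = 228.
With the rebate, buyers effectively pay Pb = Ps − 21, where Ps is the price sellers receive.
Demand in terms of Ps becomes Qd = 249 − 0.3(Ps − 21) = 255.3 - 0.3Ps. Setting this equal to supply: 255.3 - 0.3Ps = -192 + 6Ps, so Ps = 71.
Buyers pay Pb = 71 − 21 = 50; Q' = -192 + 6·71 = 234.
Government outlay = subsidy × quantity = 21 × 234 = 4914.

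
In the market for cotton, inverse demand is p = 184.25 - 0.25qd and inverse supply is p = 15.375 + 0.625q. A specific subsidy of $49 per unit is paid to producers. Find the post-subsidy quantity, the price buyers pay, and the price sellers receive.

q' = 249; buyers pay $122; sellers receive $171

Pre-subsidy: 184.25 - 0.25q = 15.375 + 0.625q gives q* = 193 and p* = 136.
With the subsidy, sellers receive ps = pb + 49 for each unit, where pb is the price buyers pay.
On the curves, pb = 184.25 - 0.25q and ps = 15.375 + 0.625q; the wedge ps − pb = 49 gives 15.375 + 0.625q − (184.25 - 0.25q) = 49, so q' = 249.
Then pb = 184.25 − 0.25·249 = 122 and ps = 15.375 + 0.625·249 = 171.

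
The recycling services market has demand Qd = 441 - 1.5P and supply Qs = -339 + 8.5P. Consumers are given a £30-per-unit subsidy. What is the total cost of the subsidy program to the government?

Government cost = £10867.5

Pre-subsidy: 441 - 1.5P = -339 + 8.5P gives P* = 78, Q* = 324.
With the rebate, buyers effectively pay Pb = Ps − 30, where Ps is the price sellers receive.
Demand in terms of Ps becomes Qd = 441 − 1.5(Ps − 30) = 486 - 1.5Ps. Setting this equal to supply: 486 - 1.5Ps = -339 + 8.5Ps, so Ps = 82.5.
Buyers pay Pb = 82.5 − 30 = 52.5; Q' = -339 + 8.5·82.5 = 362.25.
Government outlay = subsidy × quantity = 30 × 362.25 = 10867.5.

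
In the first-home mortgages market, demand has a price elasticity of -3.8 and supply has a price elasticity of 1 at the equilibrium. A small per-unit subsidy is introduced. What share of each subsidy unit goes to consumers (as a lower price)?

Consumer share = 5/24

For a small subsidy around the equilibrium, the benefit split depends on the relative slopes, which at a point are proportional to the elasticities.
Buyer share = εs/(εs + |εd|) = 1/(1 + 3.8) = 5/24; seller share = |εd|/(εs + |εd|) = 19/24.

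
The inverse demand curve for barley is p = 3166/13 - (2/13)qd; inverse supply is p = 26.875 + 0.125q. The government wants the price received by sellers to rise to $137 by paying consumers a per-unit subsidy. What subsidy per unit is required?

Required subsidy s = $29 per unit

At a seller price of 137, quantity supplied is -215 + 8·137 = 881.
Buyers absorb 881 only when they pay pb = 3166/13 − (2/13)·881 = 108.
s = ps − pb = 137 − 108 = 29.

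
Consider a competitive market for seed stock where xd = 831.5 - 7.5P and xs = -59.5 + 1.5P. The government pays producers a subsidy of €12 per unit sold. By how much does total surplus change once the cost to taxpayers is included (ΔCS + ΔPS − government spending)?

Pre-subsidy: 831.5 - 7.5P = -59.5 + 1.5P gives P* = 99, x* = 89.
With the subsidy, sellers receive Ps = Pb + 12 for each unit, where Pb is the price buyers pay.
Supply in terms of Pb becomes xs = -59.5 + 1.5(Pb + 12) = -41.5 + 1.5Pb. Setting this equal to demand: 831.5 - 7.5Pb = -41.5 + 1.5Pb, so Pb = 97.
Sellers receive Ps = 97 + 12 = 109; x' = 831.5 − 7.5·97 = 104.
ΔCS = ½(89 + 104)(99 − 97) = 193; ΔPS = ½(89 + 104)(109 − 99) = 965.
Government spending = 12 × 104 = 1248.
Net change = 193 + 965 − 1248 = -90. The loss equals the DWL triangle ½·12·15.

Net change in total surplus = -€90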